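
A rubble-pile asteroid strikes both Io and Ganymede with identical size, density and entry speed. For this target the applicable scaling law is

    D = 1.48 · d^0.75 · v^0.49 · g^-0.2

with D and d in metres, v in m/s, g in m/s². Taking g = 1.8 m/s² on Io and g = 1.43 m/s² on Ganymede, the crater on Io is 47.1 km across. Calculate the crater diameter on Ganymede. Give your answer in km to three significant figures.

D ≈ 49.3 km

All impactor-dependent factors cancel in the ratio, leaving D_Ganymede/D_Io = (g_Ganymede/g_Io)^-0.2.
(1.43/1.8)^-0.2 = 0.7944^-0.2 = 1.047
D_Ganymede = 1.047 × 47.1 km = 49.3 km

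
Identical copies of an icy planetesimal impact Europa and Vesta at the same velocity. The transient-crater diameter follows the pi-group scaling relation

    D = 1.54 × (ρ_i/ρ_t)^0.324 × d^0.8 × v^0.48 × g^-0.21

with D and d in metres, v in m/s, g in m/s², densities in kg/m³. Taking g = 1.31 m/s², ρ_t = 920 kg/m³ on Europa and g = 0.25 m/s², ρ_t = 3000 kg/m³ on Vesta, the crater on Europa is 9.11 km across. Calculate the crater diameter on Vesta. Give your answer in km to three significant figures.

D ≈ 8.80 km

The impactor-only factors (d, v, ρ_i) cancel in the ratio, leaving D_Vesta/D_Europa = (g_Vesta/g_Europa)^-0.21 · (ρ_t,Europa/ρ_t,Vesta)^0.324.
(0.25/1.31)^-0.21 = 0.1908^-0.21 = 1.416
(920/3000)^0.324 = 0.3067^0.324 = 0.6819
Ratio = 1.416 × 0.6819 = 0.9656
D_Vesta = 0.9656 × 9.11 km = 8.80 km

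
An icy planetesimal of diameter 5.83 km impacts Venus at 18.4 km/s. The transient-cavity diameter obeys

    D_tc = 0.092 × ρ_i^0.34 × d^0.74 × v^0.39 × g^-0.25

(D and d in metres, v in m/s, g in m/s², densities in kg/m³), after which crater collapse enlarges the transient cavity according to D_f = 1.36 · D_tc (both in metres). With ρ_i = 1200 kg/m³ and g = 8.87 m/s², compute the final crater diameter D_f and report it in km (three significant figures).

D_f ≈ 22.8 km

In SI: d = 5830 m, v = 18400 m/s.
ρ_i^0.34 = 1200^0.34 = 11.14
d^0.74 = 5830^0.74 = 611.8
v^0.39 = 18400^0.39 = 46.06
g^-0.25 = 8.87^-0.25 = 0.5795
D_tc = 0.092 × 11.14 × 611.8 × 46.06 × 0.5795 = 16740 m
D_f = 1.36 × 16740 = 22766 m
     = 22.77 km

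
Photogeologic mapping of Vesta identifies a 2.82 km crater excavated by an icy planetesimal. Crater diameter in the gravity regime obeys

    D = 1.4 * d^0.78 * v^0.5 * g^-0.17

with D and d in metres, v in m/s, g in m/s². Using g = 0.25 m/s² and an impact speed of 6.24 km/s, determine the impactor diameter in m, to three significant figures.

Rearranging for d: d = [D / (1.4 · 6240^0.5 · 0.25^-0.17)]^(1/0.78).
D = 2820 m.
6240^0.5 = 78.99
0.25^-0.17 = 1.266
Denominator = 1.4 × 78.99 × 1.266 = 140.0
D / 140.0 = 2820 / 140.0 = 20.14
d = 20.14^(1/0.78) = 20.14^1.2821 = 46.98 m

d ≈ 47.0 m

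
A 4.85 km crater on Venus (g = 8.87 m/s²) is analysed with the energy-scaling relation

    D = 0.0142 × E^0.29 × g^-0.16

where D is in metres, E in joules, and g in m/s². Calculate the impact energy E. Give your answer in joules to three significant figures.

Rearranging: E = [D / (0.0142 · g^-0.16)]^(1/0.29).
D = 4850 m.
g^-0.16 = 8.87^-0.16 = 0.7052
D / (0.0142 × 0.7052) = 4850 / (0.01001) = 4.845 × 10^5
E = (4.845 × 10^5)^3.4483 = 4.023 × 10^19 J

E ≈ 4.02 × 10^19 J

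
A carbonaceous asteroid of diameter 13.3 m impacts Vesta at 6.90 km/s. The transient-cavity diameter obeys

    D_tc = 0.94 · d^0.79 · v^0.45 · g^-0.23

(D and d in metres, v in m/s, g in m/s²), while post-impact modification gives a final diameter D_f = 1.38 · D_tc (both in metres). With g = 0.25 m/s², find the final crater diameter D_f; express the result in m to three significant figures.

v = 6900 m/s.
d^0.79 = 13.3^0.79 = 7.724
v^0.45 = 6900^0.45 = 53.39
g^-0.23 = 0.25^-0.23 = 1.376
D_tc = 0.94 × 7.724 × 53.39 × 1.376 = 533.4 m
D_f = 1.38 × 533.4 = 736.1 m

D_f ≈ 736 m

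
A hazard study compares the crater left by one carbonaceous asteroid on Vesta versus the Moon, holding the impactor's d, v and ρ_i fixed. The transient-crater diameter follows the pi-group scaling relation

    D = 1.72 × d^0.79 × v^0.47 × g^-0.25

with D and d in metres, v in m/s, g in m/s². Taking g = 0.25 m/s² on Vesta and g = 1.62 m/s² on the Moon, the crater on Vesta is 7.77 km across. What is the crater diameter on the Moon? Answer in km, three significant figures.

All impactor-dependent factors cancel in the ratio, leaving D_Moon/D_Vesta = (g_Moon/g_Vesta)^-0.25.
(1.62/0.25)^-0.25 = 6.480^-0.25 = 0.6268
D_Moon = 0.6268 × 7.77 km = 4.87 km

D ≈ 4.87 km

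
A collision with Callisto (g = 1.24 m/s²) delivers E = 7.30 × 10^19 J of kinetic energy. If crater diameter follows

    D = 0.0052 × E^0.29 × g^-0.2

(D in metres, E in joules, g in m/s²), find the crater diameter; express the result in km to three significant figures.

D ≈ 2.87 km

E^0.29 = (7.30 × 10^19)^0.29 = 5.759 × 10^5
g^-0.2 = 1.24^-0.2 = 0.9579
D = 0.0052 × 5.759 × 10^5 × 0.9579 = 2869 m
   = 2.869 km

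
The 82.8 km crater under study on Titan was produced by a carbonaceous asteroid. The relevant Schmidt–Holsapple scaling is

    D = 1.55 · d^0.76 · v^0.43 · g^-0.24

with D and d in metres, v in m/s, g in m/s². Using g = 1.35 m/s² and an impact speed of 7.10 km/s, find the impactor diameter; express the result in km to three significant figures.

Rearranging for d: d = [D / (1.55 · 7100^0.43 · 1.35^-0.24)]^(1/0.76).
D = 82800 m.
7100^0.43 = 45.29
1.35^-0.24 = 0.9305
Denominator = 1.55 × 45.29 × 0.9305 = 65.32
D / 65.32 = 82800 / 65.32 = 1268
d = 1268^(1/0.76) = 1268^1.3158 = 12108 m

d ≈ 12.1 km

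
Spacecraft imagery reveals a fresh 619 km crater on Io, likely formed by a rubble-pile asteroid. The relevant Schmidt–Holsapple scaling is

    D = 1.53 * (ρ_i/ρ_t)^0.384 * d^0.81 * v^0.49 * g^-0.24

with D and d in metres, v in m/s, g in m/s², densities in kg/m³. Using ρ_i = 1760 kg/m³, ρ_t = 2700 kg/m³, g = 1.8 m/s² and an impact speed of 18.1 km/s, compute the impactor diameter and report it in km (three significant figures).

d ≈ 32.4 km

Rearranging for d: d = [D / (1.53 · (1760/2700)^0.384 · 18100^0.49 · 1.8^-0.24)]^(1/0.81).
D = 619000 m.
(1760/2700)^0.384 = 0.8485
18100^0.49 = 122.0
1.8^-0.24 = 0.8684
Denominator = 1.53 × 0.8485 × 122.0 × 0.8684 = 137.5
D / 137.5 = 619000 / 137.5 = 4502
d = 4502^(1/0.81) = 4502^1.2346 = 32396 m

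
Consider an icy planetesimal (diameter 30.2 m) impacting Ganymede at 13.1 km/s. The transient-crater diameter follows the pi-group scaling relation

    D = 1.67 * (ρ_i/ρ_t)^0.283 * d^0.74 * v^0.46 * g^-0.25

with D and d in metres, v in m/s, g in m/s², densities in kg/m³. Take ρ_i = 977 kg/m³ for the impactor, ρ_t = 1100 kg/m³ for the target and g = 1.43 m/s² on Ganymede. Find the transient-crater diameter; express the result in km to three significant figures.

D ≈ 1.44 km

In SI units: v = 13100 m/s.
(ρ_i/ρ_t)^0.283 = (977/1100)^0.283 = 0.9670
d^0.74 = 30.2^0.74 = 12.45
v^0.46 = 13100^0.46 = 78.33
g^-0.25 = 1.43^-0.25 = 0.9145
D = 1.67 × 0.9670 × 12.45 × 78.33 × 0.9145 = 1440 m
   = 1.440 km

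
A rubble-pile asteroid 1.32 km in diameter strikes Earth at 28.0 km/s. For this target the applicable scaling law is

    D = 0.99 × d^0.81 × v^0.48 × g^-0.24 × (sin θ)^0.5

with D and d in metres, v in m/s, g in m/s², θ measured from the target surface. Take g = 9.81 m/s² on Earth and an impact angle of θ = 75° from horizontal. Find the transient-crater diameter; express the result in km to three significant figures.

In SI units: d = 1320 m, v = 28000 m/s.
d^0.81 = 1320^0.81 = 337.0
v^0.48 = 28000^0.48 = 136.3
g^-0.24 = 9.81^-0.24 = 0.5781
(sin 75°)^0.5 = 0.9659^0.5 = 0.9828
D = 0.99 × 337.0 × 136.3 × 0.5781 × 0.9828 = 25836 m
   = 25.84 km

D ≈ 25.8 km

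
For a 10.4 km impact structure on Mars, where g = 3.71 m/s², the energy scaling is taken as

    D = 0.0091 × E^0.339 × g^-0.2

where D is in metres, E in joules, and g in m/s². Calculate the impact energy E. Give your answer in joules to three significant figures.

Rearranging: E = [D / (0.0091 · g^-0.2)]^(1/0.339).
D = 10400 m.
g^-0.2 = 3.71^-0.2 = 0.7694
D / (0.0091 × 0.7694) = 10400 / (7.002 × 10^-3) = 1.485 × 10^6
E = (1.485 × 10^6)^2.9499 = 1.607 × 10^18 J

E ≈ 1.61 × 10^18 J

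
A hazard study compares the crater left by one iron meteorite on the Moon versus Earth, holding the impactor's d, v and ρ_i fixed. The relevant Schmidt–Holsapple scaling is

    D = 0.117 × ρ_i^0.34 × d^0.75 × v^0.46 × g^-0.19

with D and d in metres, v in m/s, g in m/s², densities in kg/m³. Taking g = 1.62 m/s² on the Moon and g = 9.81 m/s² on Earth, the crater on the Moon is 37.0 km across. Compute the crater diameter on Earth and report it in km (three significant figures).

All impactor-dependent factors cancel in the ratio, leaving D_Earth/D_Moon = (g_Earth/g_Moon)^-0.19.
(9.81/1.62)^-0.19 = 6.056^-0.19 = 0.7102
D_Earth = 0.7102 × 37.0 km = 26.3 km

D ≈ 26.3 km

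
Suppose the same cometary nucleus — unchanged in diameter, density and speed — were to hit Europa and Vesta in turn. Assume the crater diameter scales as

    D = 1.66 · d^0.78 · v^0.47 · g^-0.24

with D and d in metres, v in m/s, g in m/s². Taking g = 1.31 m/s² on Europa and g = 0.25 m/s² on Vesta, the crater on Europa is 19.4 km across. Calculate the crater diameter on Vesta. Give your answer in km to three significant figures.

All impactor-dependent factors cancel in the ratio, leaving D_Vesta/D_Europa = (g_Vesta/g_Europa)^-0.24.
(0.25/1.31)^-0.24 = 0.1908^-0.24 = 1.488
D_Vesta = 1.488 × 19.4 km = 28.9 km

D ≈ 28.9 km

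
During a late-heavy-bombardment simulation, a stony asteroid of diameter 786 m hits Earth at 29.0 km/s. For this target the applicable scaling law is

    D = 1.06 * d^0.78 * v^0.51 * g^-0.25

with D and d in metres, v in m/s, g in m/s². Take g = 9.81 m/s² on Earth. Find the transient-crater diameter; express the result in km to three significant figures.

D ≈ 20.5 km

In SI units: v = 29000 m/s.
d^0.78 = 786^0.78 = 181.3
v^0.51 = 29000^0.51 = 188.7
g^-0.25 = 9.81^-0.25 = 0.5650
D = 1.06 × 181.3 × 188.7 × 0.5650 = 20489 m
   = 20.49 km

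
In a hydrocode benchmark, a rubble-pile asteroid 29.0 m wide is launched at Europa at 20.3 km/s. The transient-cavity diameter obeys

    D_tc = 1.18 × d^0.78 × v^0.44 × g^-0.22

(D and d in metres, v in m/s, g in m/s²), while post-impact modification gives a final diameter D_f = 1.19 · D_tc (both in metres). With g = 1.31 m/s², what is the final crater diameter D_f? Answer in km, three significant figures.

D_f ≈ 1.44 km

v = 20300 m/s.
d^0.78 = 29^0.78 = 13.83
v^0.44 = 20300^0.44 = 78.58
g^-0.22 = 1.31^-0.22 = 0.9423
D_tc = 1.18 × 13.83 × 78.58 × 0.9423 = 1208 m
D_f = 1.19 × 1208 = 1438 m
     = 1.438 km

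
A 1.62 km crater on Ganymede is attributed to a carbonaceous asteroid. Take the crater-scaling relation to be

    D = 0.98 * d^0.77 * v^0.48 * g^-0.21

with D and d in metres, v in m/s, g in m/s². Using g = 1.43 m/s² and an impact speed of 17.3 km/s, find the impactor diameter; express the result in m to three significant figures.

Rearranging for d: d = [D / (0.98 · 17300^0.48 · 1.43^-0.21)]^(1/0.77).
D = 1620 m.
17300^0.48 = 108.2
1.43^-0.21 = 0.9276
Denominator = 0.98 × 108.2 × 0.9276 = 98.36
D / 98.36 = 1620 / 98.36 = 16.47
d = 16.47^(1/0.77) = 16.47^1.2987 = 38.03 m

d ≈ 38.0 m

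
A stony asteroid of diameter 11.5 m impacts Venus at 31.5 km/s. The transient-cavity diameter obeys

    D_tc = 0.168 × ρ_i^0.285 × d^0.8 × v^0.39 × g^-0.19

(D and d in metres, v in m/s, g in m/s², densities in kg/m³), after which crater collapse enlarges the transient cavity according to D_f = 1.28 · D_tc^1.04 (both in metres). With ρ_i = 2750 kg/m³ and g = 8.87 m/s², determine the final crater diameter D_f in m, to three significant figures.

D_f ≈ 693 m

v = 31500 m/s.
ρ_i^0.285 = 2750^0.285 = 9.555
d^0.8 = 11.5^0.8 = 7.056
v^0.39 = 31500^0.39 = 56.80
g^-0.19 = 8.87^-0.19 = 0.6605
D_tc = 0.168 × 9.555 × 7.056 × 56.80 × 0.6605 = 424.9 m
D_f = 1.28 × (424.9)^1.04 = 692.8 m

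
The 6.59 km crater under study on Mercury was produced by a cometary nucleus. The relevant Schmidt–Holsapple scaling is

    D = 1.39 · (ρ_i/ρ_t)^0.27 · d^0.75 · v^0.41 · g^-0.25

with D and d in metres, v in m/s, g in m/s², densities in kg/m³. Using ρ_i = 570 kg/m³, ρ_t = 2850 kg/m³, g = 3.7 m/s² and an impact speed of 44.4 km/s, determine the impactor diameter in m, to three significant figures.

Rearranging for d: d = [D / (1.39 · (570/2850)^0.27 · 44400^0.41 · 3.7^-0.25)]^(1/0.75).
D = 6590 m.
(570/2850)^0.27 = 0.6476
44400^0.41 = 80.43
3.7^-0.25 = 0.7210
Denominator = 1.39 × 0.6476 × 80.43 × 0.7210 = 52.20
D / 52.20 = 6590 / 52.20 = 126.2
d = 126.2^(1/0.75) = 126.2^1.3333 = 632.9 m

d ≈ 633 m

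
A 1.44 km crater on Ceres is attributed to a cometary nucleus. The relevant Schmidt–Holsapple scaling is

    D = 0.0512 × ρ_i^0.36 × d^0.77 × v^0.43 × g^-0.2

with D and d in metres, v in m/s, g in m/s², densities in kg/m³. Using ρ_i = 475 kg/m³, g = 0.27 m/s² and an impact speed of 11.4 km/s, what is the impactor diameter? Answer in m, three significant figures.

d ≈ 130 m

Rearranging for d: d = [D / (0.0512 · 475^0.36 · 11400^0.43 · 0.27^-0.2)]^(1/0.77).
D = 1440 m.
475^0.36 = 9.196
11400^0.43 = 55.52
0.27^-0.2 = 1.299
Denominator = 0.0512 × 9.196 × 55.52 × 1.299 = 33.96
D / 33.96 = 1440 / 33.96 = 42.40
d = 42.40^(1/0.77) = 42.40^1.2987 = 129.9 m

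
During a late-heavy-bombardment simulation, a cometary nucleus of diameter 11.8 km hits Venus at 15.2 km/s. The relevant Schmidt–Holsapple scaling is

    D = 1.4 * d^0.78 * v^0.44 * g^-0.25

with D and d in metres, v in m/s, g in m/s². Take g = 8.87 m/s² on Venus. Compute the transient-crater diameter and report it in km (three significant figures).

D ≈ 84.2 km

In SI units: d = 11800 m, v = 15200 m/s.
d^0.78 = 11800^0.78 = 1500
v^0.44 = 15200^0.44 = 69.18
g^-0.25 = 8.87^-0.25 = 0.5795
D = 1.4 × 1500 × 69.18 × 0.5795 = 84189 m
   = 84.19 km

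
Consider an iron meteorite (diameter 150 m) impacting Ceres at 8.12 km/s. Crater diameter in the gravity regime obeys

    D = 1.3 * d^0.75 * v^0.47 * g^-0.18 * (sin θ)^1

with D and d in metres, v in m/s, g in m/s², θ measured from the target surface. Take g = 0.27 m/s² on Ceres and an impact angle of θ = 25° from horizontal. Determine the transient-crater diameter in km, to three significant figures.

In SI units: v = 8120 m/s.
d^0.75 = 150^0.75 = 42.86
v^0.47 = 8120^0.47 = 68.78
g^-0.18 = 0.27^-0.18 = 1.266
(sin 25°)^1 = 0.4226^1 = 0.4226
D = 1.3 × 42.86 × 68.78 × 1.266 × 0.4226 = 2050 m
   = 2.050 km

D ≈ 2.05 km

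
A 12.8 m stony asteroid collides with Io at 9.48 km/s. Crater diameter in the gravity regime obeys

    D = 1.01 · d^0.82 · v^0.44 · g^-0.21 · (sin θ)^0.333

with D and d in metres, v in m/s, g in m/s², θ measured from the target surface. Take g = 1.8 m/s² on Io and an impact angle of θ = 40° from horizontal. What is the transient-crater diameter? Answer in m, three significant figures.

D ≈ 350 m

In SI units: v = 9480 m/s.
d^0.82 = 12.8^0.82 = 8.089
v^0.44 = 9480^0.44 = 56.21
g^-0.21 = 1.8^-0.21 = 0.8839
(sin 40°)^0.333 = 0.6428^0.333 = 0.8632
D = 1.01 × 8.089 × 56.21 × 0.8839 × 0.8632 = 350.4 m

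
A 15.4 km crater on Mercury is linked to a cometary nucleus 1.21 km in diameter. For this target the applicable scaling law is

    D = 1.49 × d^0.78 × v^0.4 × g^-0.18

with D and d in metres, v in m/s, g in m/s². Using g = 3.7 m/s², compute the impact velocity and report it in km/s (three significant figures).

Rearranging for v: v = [D / (1.49 · 1210^0.78 · 3.7^-0.18)]^(1/0.4).
D = 15400 m.
1210^0.78 = 253.8
3.7^-0.18 = 0.7902
Denominator = 1.49 × 253.8 × 0.7902 = 298.8
D / 298.8 = 15400 / 298.8 = 51.54
v = 51.54^(1/0.4) = 51.54^2.5 = 19070 m/s

v ≈ 19.1 km/s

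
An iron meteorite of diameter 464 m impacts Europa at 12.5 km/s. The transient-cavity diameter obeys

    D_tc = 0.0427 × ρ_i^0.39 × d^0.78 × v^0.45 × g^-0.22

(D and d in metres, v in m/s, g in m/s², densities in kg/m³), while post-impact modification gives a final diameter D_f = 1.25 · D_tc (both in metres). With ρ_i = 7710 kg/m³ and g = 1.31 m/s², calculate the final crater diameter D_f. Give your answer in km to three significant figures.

D_f ≈ 13.8 km

v = 12500 m/s.
ρ_i^0.39 = 7710^0.39 = 32.81
d^0.78 = 464^0.78 = 120.2
v^0.45 = 12500^0.45 = 69.76
g^-0.22 = 1.31^-0.22 = 0.9423
D_tc = 0.0427 × 32.81 × 120.2 × 69.76 × 0.9423 = 11070 m
D_f = 1.25 × 11070 = 13838 m
     = 13.84 km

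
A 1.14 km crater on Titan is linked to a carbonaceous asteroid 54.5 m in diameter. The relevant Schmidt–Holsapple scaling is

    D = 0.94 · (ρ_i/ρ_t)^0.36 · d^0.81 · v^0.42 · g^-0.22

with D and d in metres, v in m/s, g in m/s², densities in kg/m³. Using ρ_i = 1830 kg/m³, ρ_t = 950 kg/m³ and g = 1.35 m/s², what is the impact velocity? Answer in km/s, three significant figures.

Rearranging for v: v = [D / (0.94 · (1830/950)^0.36 · 54.5^0.81 · 1.35^-0.22)]^(1/0.42).
D = 1140 m.
(1830/950)^0.36 = 1.266
54.5^0.81 = 25.50
1.35^-0.22 = 0.9361
Denominator = 0.94 × 1.266 × 25.50 × 0.9361 = 28.41
D / 28.41 = 1140 / 28.41 = 40.13
v = 40.13^(1/0.42) = 40.13^2.381 = 6574 m/s

v ≈ 6.57 km/s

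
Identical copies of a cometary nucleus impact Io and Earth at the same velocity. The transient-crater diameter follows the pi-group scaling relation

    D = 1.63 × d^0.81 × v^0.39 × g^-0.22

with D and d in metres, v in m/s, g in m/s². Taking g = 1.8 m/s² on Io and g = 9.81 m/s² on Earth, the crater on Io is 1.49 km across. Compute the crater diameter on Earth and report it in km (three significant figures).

D ≈ 1.03 km

All impactor-dependent factors cancel in the ratio, leaving D_Earth/D_Io = (g_Earth/g_Io)^-0.22.
(9.81/1.8)^-0.22 = 5.450^-0.22 = 0.6886
D_Earth = 0.6886 × 1.49 km = 1.03 km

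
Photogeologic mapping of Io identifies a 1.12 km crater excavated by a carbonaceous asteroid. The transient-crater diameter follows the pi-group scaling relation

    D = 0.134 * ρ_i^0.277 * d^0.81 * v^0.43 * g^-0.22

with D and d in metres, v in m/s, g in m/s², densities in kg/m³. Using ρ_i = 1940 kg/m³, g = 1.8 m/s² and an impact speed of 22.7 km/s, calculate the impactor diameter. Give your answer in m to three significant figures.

Rearranging for d: d = [D / (0.134 · 1940^0.277 · 22700^0.43 · 1.8^-0.22)]^(1/0.81).
D = 1120 m.
1940^0.277 = 8.142
22700^0.43 = 74.66
1.8^-0.22 = 0.8787
Denominator = 0.134 × 8.142 × 74.66 × 0.8787 = 71.58
D / 71.58 = 1120 / 71.58 = 15.65
d = 15.65^(1/0.81) = 15.65^1.2346 = 29.84 m

d ≈ 29.8 m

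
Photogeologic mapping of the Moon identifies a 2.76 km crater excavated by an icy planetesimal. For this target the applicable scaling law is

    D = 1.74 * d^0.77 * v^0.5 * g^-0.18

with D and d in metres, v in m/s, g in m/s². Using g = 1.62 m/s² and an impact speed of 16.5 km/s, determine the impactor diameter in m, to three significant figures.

Rearranging for d: d = [D / (1.74 · 16500^0.5 · 1.62^-0.18)]^(1/0.77).
D = 2760 m.
16500^0.5 = 128.5
1.62^-0.18 = 0.9168
Denominator = 1.74 × 128.5 × 0.9168 = 205.0
D / 205.0 = 2760 / 205.0 = 13.46
d = 13.46^(1/0.77) = 13.46^1.2987 = 29.26 m

d ≈ 29.3 m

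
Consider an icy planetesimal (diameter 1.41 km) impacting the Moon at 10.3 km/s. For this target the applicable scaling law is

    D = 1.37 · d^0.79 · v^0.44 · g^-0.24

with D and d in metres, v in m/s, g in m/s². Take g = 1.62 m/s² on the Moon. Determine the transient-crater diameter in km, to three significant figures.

In SI units: d = 1410 m, v = 10300 m/s.
d^0.79 = 1410^0.79 = 307.5
v^0.44 = 10300^0.44 = 58.30
g^-0.24 = 1.62^-0.24 = 0.8907
D = 1.37 × 307.5 × 58.30 × 0.8907 = 21876 m
   = 21.88 km

D ≈ 21.9 km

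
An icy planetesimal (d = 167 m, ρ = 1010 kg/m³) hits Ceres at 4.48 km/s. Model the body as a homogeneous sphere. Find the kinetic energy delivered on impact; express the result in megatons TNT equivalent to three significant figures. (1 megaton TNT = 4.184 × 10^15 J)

E ≈ 5.91 Mt TNT

v = 4480 m/s.
Mass m = (π/6) ρ d³ = (π/6) × 1010 × (167)³ = 2.463 × 10^9 kg
E = ½ m v² = 0.5 × 2.463 × 10^9 × (4480)² = 2.472 × 10^16 J
   = 2.472 × 10^16 / 4.184×10^15 = 5.908 Mt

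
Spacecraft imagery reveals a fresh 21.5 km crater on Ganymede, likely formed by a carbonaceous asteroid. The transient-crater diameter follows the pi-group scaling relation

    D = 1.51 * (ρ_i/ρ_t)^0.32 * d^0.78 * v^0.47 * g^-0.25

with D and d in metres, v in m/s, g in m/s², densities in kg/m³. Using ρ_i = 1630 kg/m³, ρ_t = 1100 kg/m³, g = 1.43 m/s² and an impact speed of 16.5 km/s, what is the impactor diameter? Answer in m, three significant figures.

Rearranging for d: d = [D / (1.51 · (1630/1100)^0.32 · 16500^0.47 · 1.43^-0.25)]^(1/0.78).
D = 21500 m.
(1630/1100)^0.32 = 1.134
16500^0.47 = 95.99
1.43^-0.25 = 0.9145
Denominator = 1.51 × 1.134 × 95.99 × 0.9145 = 150.3
D / 150.3 = 21500 / 150.3 = 143.0
d = 143.0^(1/0.78) = 143.0^1.2821 = 579.9 m

d ≈ 580 m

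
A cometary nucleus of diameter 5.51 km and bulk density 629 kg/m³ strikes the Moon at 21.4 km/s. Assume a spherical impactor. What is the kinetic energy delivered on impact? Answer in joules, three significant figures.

E ≈ 1.26 × 10^22 J

d = 5510 m; v = 21400 m/s.
Mass m = (π/6) ρ d³ = (π/6) × 629 × (5510)³ = 5.509 × 10^13 kg
E = ½ m v² = 0.5 × 5.509 × 10^13 × (21400)² = 1.261 × 10^22 J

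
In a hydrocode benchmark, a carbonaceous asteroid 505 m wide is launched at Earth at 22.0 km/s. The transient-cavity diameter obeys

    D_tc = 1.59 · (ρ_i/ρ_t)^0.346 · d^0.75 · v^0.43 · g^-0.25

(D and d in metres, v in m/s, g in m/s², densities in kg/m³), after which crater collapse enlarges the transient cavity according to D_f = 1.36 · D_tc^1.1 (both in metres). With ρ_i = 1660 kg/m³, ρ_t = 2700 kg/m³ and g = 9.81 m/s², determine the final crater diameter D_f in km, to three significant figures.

v = 22000 m/s.
(ρ_i/ρ_t)^0.346 = (1660/2700)^0.346 = 0.8451
d^0.75 = 505^0.75 = 106.5
v^0.43 = 22000^0.43 = 73.66
g^-0.25 = 9.81^-0.25 = 0.5650
D_tc = 1.59 × 0.8451 × 106.5 × 73.66 × 0.5650 = 5956 m
D_f = 1.36 × (5956)^1.1 = 19319 m
     = 19.32 km

D_f ≈ 19.3 km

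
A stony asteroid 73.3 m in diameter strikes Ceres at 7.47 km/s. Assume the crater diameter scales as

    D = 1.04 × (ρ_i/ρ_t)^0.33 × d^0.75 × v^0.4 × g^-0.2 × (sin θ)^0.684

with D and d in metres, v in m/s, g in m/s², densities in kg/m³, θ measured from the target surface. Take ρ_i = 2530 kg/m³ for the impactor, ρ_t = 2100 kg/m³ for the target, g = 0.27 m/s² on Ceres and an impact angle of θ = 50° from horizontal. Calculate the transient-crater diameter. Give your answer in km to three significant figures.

In SI units: v = 7470 m/s.
(ρ_i/ρ_t)^0.33 = (2530/2100)^0.33 = 1.063
d^0.75 = 73.3^0.75 = 25.05
v^0.4 = 7470^0.4 = 35.43
g^-0.2 = 0.27^-0.2 = 1.299
(sin 50°)^0.684 = 0.7660^0.684 = 0.8333
D = 1.04 × 1.063 × 25.05 × 35.43 × 1.299 × 0.8333 = 1062 m
   = 1.062 km

D ≈ 1.06 km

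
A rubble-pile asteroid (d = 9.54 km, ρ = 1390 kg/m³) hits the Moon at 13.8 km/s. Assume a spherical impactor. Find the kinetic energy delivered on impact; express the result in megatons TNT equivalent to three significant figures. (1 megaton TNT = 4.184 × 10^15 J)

E ≈ 1.44 × 10^7 Mt TNT

d = 9540 m; v = 13800 m/s.
Mass m = (π/6) ρ d³ = (π/6) × 1390 × (9540)³ = 6.319 × 10^14 kg
E = ½ m v² = 0.5 × 6.319 × 10^14 × (13800)² = 6.017 × 10^22 J
   = 6.017 × 10^22 / 4.184×10^15 = 1.438 × 10^7 Mt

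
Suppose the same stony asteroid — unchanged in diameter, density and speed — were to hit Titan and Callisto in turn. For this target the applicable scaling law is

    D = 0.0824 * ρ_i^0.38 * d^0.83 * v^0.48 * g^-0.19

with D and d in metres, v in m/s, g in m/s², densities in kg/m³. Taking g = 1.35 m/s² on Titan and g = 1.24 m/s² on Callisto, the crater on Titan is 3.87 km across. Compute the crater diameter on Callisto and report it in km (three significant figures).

All impactor-dependent factors cancel in the ratio, leaving D_Callisto/D_Titan = (g_Callisto/g_Titan)^-0.19.
(1.24/1.35)^-0.19 = 0.9185^-0.19 = 1.016
D_Callisto = 1.016 × 3.87 km = 3.93 km

D ≈ 3.93 km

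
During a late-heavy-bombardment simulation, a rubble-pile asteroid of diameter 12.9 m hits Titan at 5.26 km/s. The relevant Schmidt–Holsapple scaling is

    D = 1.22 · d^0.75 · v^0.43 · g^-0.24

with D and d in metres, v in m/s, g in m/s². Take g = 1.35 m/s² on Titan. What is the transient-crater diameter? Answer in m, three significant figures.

In SI units: v = 5260 m/s.
d^0.75 = 12.9^0.75 = 6.807
v^0.43 = 5260^0.43 = 39.81
g^-0.24 = 1.35^-0.24 = 0.9305
D = 1.22 × 6.807 × 39.81 × 0.9305 = 307.6 m

D ≈ 308 m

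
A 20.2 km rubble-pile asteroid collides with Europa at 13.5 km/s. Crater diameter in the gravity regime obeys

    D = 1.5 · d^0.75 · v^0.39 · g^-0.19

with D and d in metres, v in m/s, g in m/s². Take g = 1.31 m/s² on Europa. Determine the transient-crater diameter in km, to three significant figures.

D ≈ 98.5 km

In SI units: d = 20200 m, v = 13500 m/s.
d^0.75 = 20200^0.75 = 1694
v^0.39 = 13500^0.39 = 40.82
g^-0.19 = 1.31^-0.19 = 0.9500
D = 1.5 × 1694 × 40.82 × 0.9500 = 98537 m
   = 98.54 km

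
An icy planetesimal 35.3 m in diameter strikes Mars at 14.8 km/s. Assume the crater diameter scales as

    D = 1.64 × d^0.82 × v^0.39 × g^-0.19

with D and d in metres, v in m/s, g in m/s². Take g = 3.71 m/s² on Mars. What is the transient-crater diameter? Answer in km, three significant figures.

D ≈ 1.01 km

In SI units: v = 14800 m/s.
d^0.82 = 35.3^0.82 = 18.59
v^0.39 = 14800^0.39 = 42.31
g^-0.19 = 3.71^-0.19 = 0.7795
D = 1.64 × 18.59 × 42.31 × 0.7795 = 1006 m
   = 1.006 km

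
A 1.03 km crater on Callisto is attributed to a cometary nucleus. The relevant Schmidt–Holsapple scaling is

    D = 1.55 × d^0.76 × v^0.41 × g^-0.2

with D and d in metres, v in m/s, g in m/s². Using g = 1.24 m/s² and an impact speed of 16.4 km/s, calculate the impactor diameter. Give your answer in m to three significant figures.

Rearranging for d: d = [D / (1.55 · 16400^0.41 · 1.24^-0.2)]^(1/0.76).
D = 1030 m.
16400^0.41 = 53.47
1.24^-0.2 = 0.9579
Denominator = 1.55 × 53.47 × 0.9579 = 79.39
D / 79.39 = 1030 / 79.39 = 12.97
d = 12.97^(1/0.76) = 12.97^1.3158 = 29.13 m

d ≈ 29.1 m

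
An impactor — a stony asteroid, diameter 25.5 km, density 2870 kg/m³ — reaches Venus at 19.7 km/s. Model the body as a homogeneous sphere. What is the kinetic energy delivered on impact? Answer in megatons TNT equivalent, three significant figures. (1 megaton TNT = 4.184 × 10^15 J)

E ≈ 1.16 × 10^9 Mt TNT

d = 25500 m; v = 19700 m/s.
Mass m = (π/6) ρ d³ = (π/6) × 2870 × (25500)³ = 2.492 × 10^16 kg
E = ½ m v² = 0.5 × 2.492 × 10^16 × (19700)² = 4.836 × 10^24 J
   = 4.836 × 10^24 / 4.184×10^15 = 1.156 × 10^9 Mt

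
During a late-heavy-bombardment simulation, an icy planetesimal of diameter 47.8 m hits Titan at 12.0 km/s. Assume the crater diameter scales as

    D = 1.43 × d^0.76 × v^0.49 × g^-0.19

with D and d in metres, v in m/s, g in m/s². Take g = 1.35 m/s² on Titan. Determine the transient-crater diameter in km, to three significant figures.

D ≈ 2.55 km

In SI units: v = 12000 m/s.
d^0.76 = 47.8^0.76 = 18.90
v^0.49 = 12000^0.49 = 99.72
g^-0.19 = 1.35^-0.19 = 0.9446
D = 1.43 × 18.90 × 99.72 × 0.9446 = 2546 m
   = 2.546 km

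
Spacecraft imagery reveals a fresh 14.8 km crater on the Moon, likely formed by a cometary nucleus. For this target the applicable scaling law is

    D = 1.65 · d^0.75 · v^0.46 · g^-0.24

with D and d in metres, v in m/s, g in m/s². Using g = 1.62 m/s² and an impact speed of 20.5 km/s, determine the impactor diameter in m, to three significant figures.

d ≈ 493 m

Rearranging for d: d = [D / (1.65 · 20500^0.46 · 1.62^-0.24)]^(1/0.75).
D = 14800 m.
20500^0.46 = 96.25
1.62^-0.24 = 0.8907
Denominator = 1.65 × 96.25 × 0.8907 = 141.5
D / 141.5 = 14800 / 141.5 = 104.6
d = 104.6^(1/0.75) = 104.6^1.3333 = 492.8 m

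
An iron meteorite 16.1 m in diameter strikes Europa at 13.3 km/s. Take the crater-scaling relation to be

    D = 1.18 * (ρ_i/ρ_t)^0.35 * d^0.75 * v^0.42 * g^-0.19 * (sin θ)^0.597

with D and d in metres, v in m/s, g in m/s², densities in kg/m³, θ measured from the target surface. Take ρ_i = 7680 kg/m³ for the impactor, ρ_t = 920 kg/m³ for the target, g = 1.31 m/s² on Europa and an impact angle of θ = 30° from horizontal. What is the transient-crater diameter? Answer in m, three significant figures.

In SI units: v = 13300 m/s.
(ρ_i/ρ_t)^0.35 = (7680/920)^0.35 = 2.102
d^0.75 = 16.1^0.75 = 8.037
v^0.42 = 13300^0.42 = 53.95
g^-0.19 = 1.31^-0.19 = 0.9500
(sin 30°)^0.597 = 0.5000^0.597 = 0.6611
D = 1.18 × 2.102 × 8.037 × 53.95 × 0.9500 × 0.6611 = 675.4 m

D ≈ 675 m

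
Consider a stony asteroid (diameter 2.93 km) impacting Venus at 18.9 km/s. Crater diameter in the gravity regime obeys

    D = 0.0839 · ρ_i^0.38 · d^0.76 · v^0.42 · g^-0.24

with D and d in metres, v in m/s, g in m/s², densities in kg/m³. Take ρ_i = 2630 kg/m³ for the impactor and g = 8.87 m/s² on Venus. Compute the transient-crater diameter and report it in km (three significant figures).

D ≈ 26.7 km

In SI units: d = 2930 m, v = 18900 m/s.
ρ_i^0.38 = 2630^0.38 = 19.93
d^0.76 = 2930^0.76 = 431.3
v^0.42 = 18900^0.42 = 62.53
g^-0.24 = 8.87^-0.24 = 0.5922
D = 0.0839 × 19.93 × 431.3 × 62.53 × 0.5922 = 26706 m
   = 26.71 km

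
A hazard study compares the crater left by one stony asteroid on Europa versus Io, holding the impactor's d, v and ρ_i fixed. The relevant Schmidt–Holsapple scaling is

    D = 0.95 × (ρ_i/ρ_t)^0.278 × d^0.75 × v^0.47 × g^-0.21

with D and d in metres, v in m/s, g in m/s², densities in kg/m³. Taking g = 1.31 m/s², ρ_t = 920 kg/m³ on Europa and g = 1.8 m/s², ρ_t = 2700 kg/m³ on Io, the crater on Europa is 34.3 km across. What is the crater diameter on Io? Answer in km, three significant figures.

The impactor-only factors (d, v, ρ_i) cancel in the ratio, leaving D_Io/D_Europa = (g_Io/g_Europa)^-0.21 · (ρ_t,Europa/ρ_t,Io)^0.278.
(1.8/1.31)^-0.21 = 1.374^-0.21 = 0.9355
(920/2700)^0.278 = 0.3407^0.278 = 0.7413
Ratio = 0.9355 × 0.7413 = 0.6935
D_Io = 0.6935 × 34.3 km = 23.8 km

D ≈ 23.8 km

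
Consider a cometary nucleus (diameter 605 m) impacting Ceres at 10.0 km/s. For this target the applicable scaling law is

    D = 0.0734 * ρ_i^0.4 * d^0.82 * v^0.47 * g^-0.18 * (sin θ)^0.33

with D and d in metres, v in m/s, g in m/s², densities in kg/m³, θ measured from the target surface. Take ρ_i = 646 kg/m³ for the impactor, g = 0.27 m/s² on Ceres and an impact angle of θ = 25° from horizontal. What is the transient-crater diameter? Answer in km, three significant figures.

In SI units: v = 10000 m/s.
ρ_i^0.4 = 646^0.4 = 13.31
d^0.82 = 605^0.82 = 191.0
v^0.47 = 10000^0.47 = 75.86
g^-0.18 = 0.27^-0.18 = 1.266
(sin 25°)^0.33 = 0.4226^0.33 = 0.7526
D = 0.0734 × 13.31 × 191.0 × 75.86 × 1.266 × 0.7526 = 13487 m
   = 13.49 km

D ≈ 13.5 km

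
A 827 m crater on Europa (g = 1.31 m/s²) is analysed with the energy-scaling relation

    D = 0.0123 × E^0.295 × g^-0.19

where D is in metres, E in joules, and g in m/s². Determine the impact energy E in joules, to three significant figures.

Rearranging: E = [D / (0.0123 · g^-0.19)]^(1/0.295).
g^-0.19 = 1.31^-0.19 = 0.9500
D / (0.0123 × 0.9500) = 827 / (0.01168) = 7.080 × 10^4
E = (7.080 × 10^4)^3.3898 = 2.758 × 10^16 J

E ≈ 2.76 × 10^16 J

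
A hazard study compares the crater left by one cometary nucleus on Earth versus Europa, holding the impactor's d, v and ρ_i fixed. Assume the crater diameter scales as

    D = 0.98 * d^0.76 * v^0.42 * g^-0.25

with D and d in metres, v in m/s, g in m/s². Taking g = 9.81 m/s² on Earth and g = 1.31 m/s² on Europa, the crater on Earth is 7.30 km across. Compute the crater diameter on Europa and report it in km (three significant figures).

All impactor-dependent factors cancel in the ratio, leaving D_Europa/D_Earth = (g_Europa/g_Earth)^-0.25.
(1.31/9.81)^-0.25 = 0.1335^-0.25 = 1.654
D_Europa = 1.654 × 7.30 km = 12.1 km

D ≈ 12.1 km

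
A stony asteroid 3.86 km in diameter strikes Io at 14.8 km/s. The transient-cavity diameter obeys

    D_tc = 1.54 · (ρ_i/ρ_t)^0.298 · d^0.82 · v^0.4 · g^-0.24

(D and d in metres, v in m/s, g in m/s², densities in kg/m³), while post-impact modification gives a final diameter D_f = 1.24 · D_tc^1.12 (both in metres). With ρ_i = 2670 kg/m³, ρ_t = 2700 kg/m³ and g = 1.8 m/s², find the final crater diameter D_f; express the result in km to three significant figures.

In SI: d = 3860 m, v = 14800 m/s.
(ρ_i/ρ_t)^0.298 = (2670/2700)^0.298 = 0.9967
d^0.82 = 3860^0.82 = 873.0
v^0.4 = 14800^0.4 = 46.57
g^-0.24 = 1.8^-0.24 = 0.8684
D_tc = 1.54 × 0.9967 × 873.0 × 46.57 × 0.8684 = 54190 m
D_f = 1.24 × (54190)^1.12 = 2.485 × 10^5 m
     = 248.5 km

D_f ≈ 249 km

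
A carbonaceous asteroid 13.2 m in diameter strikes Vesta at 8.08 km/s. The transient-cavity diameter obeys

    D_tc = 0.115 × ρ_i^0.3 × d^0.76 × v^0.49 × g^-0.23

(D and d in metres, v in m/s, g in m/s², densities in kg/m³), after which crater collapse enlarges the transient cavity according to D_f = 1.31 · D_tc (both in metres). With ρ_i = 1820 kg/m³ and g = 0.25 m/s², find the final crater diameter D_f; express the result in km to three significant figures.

v = 8080 m/s.
ρ_i^0.3 = 1820^0.3 = 9.507
d^0.76 = 13.2^0.76 = 7.106
v^0.49 = 8080^0.49 = 82.15
g^-0.23 = 0.25^-0.23 = 1.376
D_tc = 0.115 × 9.507 × 7.106 × 82.15 × 1.376 = 878.2 m
D_f = 1.31 × 878.2 = 1150 m
     = 1.150 km

D_f ≈ 1.15 km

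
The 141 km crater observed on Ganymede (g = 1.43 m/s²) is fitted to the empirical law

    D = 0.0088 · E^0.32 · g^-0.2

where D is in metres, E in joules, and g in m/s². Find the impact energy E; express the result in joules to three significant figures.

E ≈ 4.09 × 10^22 J

Rearranging: E = [D / (0.0088 · g^-0.2)]^(1/0.32).
D = 141000 m.
g^-0.2 = 1.43^-0.2 = 0.9310
D / (0.0088 × 0.9310) = 141000 / (8.193 × 10^-3) = 1.721 × 10^7
E = (1.721 × 10^7)^3.125 = 4.091 × 10^22 J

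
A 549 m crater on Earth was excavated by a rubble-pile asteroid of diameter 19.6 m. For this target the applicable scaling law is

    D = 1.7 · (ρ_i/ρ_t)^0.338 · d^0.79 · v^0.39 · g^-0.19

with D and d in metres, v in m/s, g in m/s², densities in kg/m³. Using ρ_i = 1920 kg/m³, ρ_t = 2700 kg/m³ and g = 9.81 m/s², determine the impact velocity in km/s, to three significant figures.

v ≈ 26.8 km/s

Rearranging for v: v = [D / (1.7 · (1920/2700)^0.338 · 19.6^0.79 · 9.81^-0.19)]^(1/0.39).
(1920/2700)^0.338 = 0.8912
19.6^0.79 = 10.49
9.81^-0.19 = 0.6480
Denominator = 1.7 × 0.8912 × 10.49 × 0.6480 = 10.30
D / 10.30 = 549 / 10.30 = 53.30
v = 53.30^(1/0.39) = 53.30^2.5641 = 26761 m/s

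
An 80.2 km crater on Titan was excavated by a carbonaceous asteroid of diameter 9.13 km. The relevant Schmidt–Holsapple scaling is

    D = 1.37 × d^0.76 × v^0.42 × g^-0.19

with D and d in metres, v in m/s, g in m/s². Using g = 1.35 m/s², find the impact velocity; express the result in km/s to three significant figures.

Rearranging for v: v = [D / (1.37 · 9130^0.76 · 1.35^-0.19)]^(1/0.42).
D = 80200 m.
9130^0.76 = 1023
1.35^-0.19 = 0.9446
Denominator = 1.37 × 1023 × 0.9446 = 1324
D / 1324 = 80200 / 1324 = 60.57
v = 60.57^(1/0.42) = 60.57^2.381 = 17521 m/s

v ≈ 17.5 km/s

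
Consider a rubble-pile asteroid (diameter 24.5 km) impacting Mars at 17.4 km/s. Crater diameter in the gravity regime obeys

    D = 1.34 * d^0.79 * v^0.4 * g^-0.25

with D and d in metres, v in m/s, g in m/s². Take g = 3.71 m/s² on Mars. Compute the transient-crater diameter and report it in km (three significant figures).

D ≈ 141 km

In SI units: d = 24500 m, v = 17400 m/s.
d^0.79 = 24500^0.79 = 2934
v^0.4 = 17400^0.4 = 49.68
g^-0.25 = 3.71^-0.25 = 0.7205
D = 1.34 × 2934 × 49.68 × 0.7205 = 1.407 × 10^5 m
   = 140.7 km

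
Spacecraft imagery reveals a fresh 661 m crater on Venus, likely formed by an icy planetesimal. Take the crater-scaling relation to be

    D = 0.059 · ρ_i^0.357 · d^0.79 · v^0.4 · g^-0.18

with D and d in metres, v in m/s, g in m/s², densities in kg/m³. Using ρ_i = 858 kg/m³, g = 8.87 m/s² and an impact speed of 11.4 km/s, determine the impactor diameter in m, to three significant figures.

Rearranging for d: d = [D / (0.059 · 858^0.357 · 11400^0.4 · 8.87^-0.18)]^(1/0.79).
858^0.357 = 11.15
11400^0.4 = 41.95
8.87^-0.18 = 0.6751
Denominator = 0.059 × 11.15 × 41.95 × 0.6751 = 18.63
D / 18.63 = 661 / 18.63 = 35.48
d = 35.48^(1/0.79) = 35.48^1.2658 = 91.62 m

d ≈ 91.6 m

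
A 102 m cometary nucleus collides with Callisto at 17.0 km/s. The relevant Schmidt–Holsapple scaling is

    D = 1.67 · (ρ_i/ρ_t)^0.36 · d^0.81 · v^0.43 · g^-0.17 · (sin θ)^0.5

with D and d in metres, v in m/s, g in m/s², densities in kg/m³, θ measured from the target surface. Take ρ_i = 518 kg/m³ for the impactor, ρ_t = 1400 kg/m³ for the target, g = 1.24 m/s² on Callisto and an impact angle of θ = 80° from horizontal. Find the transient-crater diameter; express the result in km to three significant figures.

In SI units: v = 17000 m/s.
(ρ_i/ρ_t)^0.36 = (518/1400)^0.36 = 0.6991
d^0.81 = 102^0.81 = 42.36
v^0.43 = 17000^0.43 = 65.93
g^-0.17 = 1.24^-0.17 = 0.9641
(sin 80°)^0.5 = 0.9848^0.5 = 0.9924
D = 1.67 × 0.6991 × 42.36 × 65.93 × 0.9641 × 0.9924 = 3120 m
   = 3.120 km

D ≈ 3.12 km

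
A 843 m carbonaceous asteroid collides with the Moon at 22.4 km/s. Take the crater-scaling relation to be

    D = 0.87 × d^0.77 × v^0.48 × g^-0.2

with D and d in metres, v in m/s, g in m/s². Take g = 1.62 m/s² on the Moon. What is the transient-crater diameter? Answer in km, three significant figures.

D ≈ 17.3 km

In SI units: v = 22400 m/s.
d^0.77 = 843^0.77 = 179.0
v^0.48 = 22400^0.48 = 122.5
g^-0.2 = 1.62^-0.2 = 0.9080
D = 0.87 × 179.0 × 122.5 × 0.9080 = 17322 m
   = 17.32 km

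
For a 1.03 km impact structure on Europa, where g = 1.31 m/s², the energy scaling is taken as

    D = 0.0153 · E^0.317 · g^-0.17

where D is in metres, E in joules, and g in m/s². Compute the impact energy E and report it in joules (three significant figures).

E ≈ 1.97 × 10^15 J

Rearranging: E = [D / (0.0153 · g^-0.17)]^(1/0.317).
D = 1030 m.
g^-0.17 = 1.31^-0.17 = 0.9551
D / (0.0153 × 0.9551) = 1030 / (0.01461) = 7.050 × 10^4
E = (7.050 × 10^4)^3.1546 = 1.968 × 10^15 J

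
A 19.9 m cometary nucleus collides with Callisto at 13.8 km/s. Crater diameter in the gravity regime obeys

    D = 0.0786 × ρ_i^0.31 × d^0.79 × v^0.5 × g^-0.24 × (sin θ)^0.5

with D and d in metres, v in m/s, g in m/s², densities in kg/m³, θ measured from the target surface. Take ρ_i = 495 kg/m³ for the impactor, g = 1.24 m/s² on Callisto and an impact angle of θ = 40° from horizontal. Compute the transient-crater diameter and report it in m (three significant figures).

In SI units: v = 13800 m/s.
ρ_i^0.31 = 495^0.31 = 6.844
d^0.79 = 19.9^0.79 = 10.62
v^0.5 = 13800^0.5 = 117.5
g^-0.24 = 1.24^-0.24 = 0.9497
(sin 40°)^0.5 = 0.6428^0.5 = 0.8017
D = 0.0786 × 6.844 × 10.62 × 117.5 × 0.9497 × 0.8017 = 511.1 m

D ≈ 511 m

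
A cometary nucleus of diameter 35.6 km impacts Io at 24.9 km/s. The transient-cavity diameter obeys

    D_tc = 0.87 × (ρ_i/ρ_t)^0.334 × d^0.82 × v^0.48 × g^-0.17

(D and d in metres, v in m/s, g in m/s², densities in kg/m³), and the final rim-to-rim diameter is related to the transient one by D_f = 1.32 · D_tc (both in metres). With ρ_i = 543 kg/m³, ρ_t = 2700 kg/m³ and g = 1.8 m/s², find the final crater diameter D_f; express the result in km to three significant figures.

In SI: d = 35600 m, v = 24900 m/s.
(ρ_i/ρ_t)^0.334 = (543/2700)^0.334 = 0.5853
d^0.82 = 35600^0.82 = 5397
v^0.48 = 24900^0.48 = 128.9
g^-0.17 = 1.8^-0.17 = 0.9049
D_tc = 0.87 × 0.5853 × 5397 × 128.9 × 0.9049 = 3.206 × 10^5 m
D_f = 1.32 × 3.206 × 10^5 = 4.232 × 10^5 m
     = 423.2 km

D_f ≈ 423 km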